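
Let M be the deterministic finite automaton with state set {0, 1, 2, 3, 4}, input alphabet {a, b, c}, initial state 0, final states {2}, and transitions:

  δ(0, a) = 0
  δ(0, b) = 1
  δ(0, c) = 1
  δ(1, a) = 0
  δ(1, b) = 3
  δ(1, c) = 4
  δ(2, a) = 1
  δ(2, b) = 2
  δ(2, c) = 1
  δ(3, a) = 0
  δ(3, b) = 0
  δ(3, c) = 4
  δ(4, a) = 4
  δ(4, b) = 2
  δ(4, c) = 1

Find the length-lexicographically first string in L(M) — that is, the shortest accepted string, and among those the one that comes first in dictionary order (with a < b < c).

A breadth-first search from 0 reaches an accepting state first via the path 0 → 1 → 4 → 2 on input bcb.
No string of length < 3 is accepted (BFS exhausts all shorter strings without reaching an accepting state), and bcb is the lexicographically least accepting string of length 3.

bcb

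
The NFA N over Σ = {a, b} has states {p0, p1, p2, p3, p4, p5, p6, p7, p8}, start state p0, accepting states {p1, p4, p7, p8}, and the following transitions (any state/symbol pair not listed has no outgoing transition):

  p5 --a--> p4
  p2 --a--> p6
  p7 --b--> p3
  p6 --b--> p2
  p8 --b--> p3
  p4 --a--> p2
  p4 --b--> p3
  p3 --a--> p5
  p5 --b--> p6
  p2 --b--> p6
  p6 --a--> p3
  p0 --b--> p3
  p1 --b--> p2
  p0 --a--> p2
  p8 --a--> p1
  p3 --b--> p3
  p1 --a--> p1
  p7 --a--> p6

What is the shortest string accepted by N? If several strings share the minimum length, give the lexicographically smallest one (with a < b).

A breadth-first search from p0 reaches an accepting state first via the path p0 → p3 → p5 → p4 on input baa.
No string of length < 3 is accepted (BFS exhausts all shorter strings without reaching an accepting state), and baa is the lexicographically least accepting string of length 3.

baa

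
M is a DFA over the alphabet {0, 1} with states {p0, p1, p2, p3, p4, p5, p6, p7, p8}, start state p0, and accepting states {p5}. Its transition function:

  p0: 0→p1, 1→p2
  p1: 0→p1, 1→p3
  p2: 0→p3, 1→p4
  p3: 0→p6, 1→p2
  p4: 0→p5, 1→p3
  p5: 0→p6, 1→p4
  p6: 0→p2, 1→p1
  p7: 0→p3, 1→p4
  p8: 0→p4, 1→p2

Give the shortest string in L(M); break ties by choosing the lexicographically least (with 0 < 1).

110

A breadth-first search from p0 reaches an accepting state first via the path p0 → p2 → p4 → p5 on input 110.
No string of length < 3 is accepted (BFS exhausts all shorter strings without reaching an accepting state), and 110 is the lexicographically least accepting string of length 3.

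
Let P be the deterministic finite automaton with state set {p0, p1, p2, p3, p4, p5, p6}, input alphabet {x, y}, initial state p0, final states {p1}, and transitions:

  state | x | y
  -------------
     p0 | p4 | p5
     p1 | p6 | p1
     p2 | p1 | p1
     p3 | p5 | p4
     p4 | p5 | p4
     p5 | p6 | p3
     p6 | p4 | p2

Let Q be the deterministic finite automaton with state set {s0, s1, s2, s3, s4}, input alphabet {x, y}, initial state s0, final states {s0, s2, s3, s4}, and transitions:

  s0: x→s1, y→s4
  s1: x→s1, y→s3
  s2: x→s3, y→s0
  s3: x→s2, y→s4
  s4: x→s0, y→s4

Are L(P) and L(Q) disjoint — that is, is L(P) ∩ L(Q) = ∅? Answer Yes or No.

The string yxyx is accepted by both P and Q.
Hence L(P) ∩ L(Q) ≠ ∅.

No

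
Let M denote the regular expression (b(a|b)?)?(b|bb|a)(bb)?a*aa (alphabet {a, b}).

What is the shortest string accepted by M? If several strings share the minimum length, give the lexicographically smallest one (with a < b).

By inspection of the expression, no string of length less than 3 matches, and aaa is the lexicographically first match of length 3.

aaa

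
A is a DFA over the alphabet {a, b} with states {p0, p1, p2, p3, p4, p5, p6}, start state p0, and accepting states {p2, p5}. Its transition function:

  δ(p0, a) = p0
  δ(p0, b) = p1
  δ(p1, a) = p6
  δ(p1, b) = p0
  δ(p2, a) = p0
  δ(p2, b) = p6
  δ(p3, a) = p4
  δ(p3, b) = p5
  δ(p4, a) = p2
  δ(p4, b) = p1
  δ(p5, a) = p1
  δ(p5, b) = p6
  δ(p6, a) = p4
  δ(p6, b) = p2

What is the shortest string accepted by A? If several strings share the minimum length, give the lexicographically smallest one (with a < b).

bab

A breadth-first search from p0 reaches an accepting state first via the path p0 → p1 → p6 → p2 on input bab.
No string of length < 3 is accepted (BFS exhausts all shorter strings without reaching an accepting state), and bab is the lexicographically least accepting string of length 3.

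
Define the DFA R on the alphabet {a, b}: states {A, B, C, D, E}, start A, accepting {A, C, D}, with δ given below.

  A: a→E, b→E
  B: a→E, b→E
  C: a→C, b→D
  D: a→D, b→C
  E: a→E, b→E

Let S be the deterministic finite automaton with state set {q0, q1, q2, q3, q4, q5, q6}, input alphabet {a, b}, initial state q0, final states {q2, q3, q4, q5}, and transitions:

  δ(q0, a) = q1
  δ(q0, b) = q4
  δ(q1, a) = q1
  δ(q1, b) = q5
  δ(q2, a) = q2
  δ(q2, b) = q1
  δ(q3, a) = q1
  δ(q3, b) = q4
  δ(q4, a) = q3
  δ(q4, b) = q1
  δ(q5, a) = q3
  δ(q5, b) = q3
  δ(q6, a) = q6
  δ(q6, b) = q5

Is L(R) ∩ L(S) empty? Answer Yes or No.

Exploring the product automaton R × S from the start pair (A, q0), following both machines on each input symbol, reaches 5 state pairs: (A, q0), (E, q1), (E, q4), (E, q5), (E, q3).
R accepts in {A, C, D} and S accepts in {q2, q3, q4, q5}; no reachable pair has both components accepting, so no string drives both machines to acceptance simultaneously and L(R) ∩ L(S) = ∅.
So no string is accepted by both, and the intersection is empty.

Yes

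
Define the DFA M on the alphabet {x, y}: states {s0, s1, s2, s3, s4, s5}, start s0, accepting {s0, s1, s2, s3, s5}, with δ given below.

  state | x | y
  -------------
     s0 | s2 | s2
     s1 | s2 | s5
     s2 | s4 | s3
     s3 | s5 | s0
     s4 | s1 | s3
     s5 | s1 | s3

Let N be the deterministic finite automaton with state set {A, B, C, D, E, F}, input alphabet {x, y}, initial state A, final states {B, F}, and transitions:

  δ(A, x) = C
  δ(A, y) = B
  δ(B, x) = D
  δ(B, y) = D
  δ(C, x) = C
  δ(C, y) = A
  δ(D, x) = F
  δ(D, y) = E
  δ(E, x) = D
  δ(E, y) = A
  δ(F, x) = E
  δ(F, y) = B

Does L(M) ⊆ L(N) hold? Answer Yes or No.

No

The empty string ε is in L(M) but not in L(N).
So L(M) ⊄ L(N).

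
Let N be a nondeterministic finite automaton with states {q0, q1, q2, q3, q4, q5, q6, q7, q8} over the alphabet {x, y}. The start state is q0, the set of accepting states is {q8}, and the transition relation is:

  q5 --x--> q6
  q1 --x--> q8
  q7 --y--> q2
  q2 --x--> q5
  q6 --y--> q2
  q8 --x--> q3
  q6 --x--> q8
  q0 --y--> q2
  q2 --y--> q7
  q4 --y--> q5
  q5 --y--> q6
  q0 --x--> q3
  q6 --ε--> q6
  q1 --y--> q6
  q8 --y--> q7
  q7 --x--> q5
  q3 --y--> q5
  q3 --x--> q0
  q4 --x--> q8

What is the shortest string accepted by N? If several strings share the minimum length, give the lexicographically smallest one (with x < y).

xyxx

A breadth-first search from q0 reaches an accepting state first via the path q0 → q3 → q5 → q6 → q8 on input xyxx.
No string of length < 4 is accepted (BFS exhausts all shorter strings without reaching an accepting state), and xyxx is the lexicographically least accepting string of length 4.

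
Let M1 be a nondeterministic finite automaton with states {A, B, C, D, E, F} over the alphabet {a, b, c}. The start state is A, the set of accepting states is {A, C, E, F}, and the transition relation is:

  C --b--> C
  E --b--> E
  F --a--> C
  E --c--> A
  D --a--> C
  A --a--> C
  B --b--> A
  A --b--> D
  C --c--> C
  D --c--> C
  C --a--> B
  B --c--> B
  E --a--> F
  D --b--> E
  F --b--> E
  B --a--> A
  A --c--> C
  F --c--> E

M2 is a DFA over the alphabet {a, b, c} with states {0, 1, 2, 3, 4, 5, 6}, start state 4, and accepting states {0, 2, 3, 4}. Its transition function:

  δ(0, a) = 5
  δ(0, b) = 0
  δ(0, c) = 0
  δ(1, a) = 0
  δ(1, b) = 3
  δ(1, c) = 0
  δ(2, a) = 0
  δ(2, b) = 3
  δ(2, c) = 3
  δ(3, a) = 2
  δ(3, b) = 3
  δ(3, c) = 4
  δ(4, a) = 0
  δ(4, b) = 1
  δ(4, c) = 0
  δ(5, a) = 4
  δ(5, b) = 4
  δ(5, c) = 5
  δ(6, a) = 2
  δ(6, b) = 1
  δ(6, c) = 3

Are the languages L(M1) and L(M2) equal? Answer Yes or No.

Exploring the product automaton M1 × M2 from the start pair (A, 4), following both machines on each input symbol, reaches 6 state pairs: (A, 4), (C, 0), (D, 1), (B, 5), (E, 3), (F, 2).
M1 accepts in {A, C, E, F} and M2 accepts in {0, 2, 3, 4}. In every reachable pair the two components are either both accepting — (A, 4), (C, 0), (E, 3), (F, 2) — or both non-accepting, so no string is accepted by exactly one of the machines: L(M1) \ L(M2) and L(M2) \ L(M1) are both empty.
Hence every string is accepted by M1 iff it is accepted by M2, and the two languages coincide.

Yes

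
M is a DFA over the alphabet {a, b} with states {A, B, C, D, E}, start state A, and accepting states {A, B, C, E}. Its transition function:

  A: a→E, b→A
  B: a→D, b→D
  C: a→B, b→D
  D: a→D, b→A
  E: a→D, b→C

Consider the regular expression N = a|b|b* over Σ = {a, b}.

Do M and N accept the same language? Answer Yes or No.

No

The string ab is accepted by M but rejected by N.
So L(M) ≠ L(N).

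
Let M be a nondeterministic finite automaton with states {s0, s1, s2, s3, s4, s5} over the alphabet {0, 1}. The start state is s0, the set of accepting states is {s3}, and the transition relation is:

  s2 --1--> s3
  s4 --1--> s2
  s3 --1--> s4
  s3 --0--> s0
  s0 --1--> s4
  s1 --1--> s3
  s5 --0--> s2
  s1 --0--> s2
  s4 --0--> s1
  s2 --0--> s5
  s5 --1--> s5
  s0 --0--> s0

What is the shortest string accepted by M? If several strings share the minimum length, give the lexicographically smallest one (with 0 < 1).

101

A breadth-first search from s0 reaches an accepting state first via the path s0 → s4 → s1 → s3 on input 101.
No string of length < 3 is accepted (BFS exhausts all shorter strings without reaching an accepting state), and 101 is the lexicographically least accepting string of length 3.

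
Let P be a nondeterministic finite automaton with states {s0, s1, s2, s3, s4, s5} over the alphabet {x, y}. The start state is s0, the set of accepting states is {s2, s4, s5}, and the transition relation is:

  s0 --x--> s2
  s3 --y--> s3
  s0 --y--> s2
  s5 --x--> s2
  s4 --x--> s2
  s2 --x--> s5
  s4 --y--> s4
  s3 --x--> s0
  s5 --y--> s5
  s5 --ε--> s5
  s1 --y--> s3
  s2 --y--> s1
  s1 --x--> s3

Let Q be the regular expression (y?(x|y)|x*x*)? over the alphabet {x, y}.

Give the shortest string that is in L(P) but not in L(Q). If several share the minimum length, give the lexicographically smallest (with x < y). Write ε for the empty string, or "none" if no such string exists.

xxy

The string xxy is accepted by P but not by Q.
No shorter string lies in the difference, and xxy is the lexicographically first length-3 string in L(P) \ L(Q).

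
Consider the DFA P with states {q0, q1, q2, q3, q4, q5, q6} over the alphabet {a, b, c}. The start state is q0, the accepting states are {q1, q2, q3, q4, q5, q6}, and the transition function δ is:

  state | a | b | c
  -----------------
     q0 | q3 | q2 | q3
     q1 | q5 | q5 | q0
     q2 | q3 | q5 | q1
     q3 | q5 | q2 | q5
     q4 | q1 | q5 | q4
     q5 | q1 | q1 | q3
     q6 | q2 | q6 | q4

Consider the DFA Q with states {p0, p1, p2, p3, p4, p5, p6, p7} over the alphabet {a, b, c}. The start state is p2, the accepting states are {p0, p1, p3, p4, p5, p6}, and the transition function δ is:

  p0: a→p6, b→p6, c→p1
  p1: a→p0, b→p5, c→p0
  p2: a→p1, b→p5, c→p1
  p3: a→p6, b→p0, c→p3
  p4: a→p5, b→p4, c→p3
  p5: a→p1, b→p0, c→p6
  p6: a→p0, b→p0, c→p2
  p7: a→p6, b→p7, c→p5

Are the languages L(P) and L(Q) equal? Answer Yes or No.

Exploring the product automaton P × Q from the start pair (q0, p2), following both machines on each input symbol, reaches 5 state pairs: (q0, p2), (q3, p1), (q2, p5), (q5, p0), (q1, p6).
P accepts in {q1, q2, q3, q4, q5, q6} and Q accepts in {p0, p1, p3, p4, p5, p6}. In every reachable pair the two components are either both accepting — (q3, p1), (q2, p5), (q5, p0), (q1, p6) — or both non-accepting, so no string is accepted by exactly one of the machines: L(P) \ L(Q) and L(Q) \ L(P) are both empty.
Hence every string is accepted by P iff it is accepted by Q, and the two languages coincide.

Yes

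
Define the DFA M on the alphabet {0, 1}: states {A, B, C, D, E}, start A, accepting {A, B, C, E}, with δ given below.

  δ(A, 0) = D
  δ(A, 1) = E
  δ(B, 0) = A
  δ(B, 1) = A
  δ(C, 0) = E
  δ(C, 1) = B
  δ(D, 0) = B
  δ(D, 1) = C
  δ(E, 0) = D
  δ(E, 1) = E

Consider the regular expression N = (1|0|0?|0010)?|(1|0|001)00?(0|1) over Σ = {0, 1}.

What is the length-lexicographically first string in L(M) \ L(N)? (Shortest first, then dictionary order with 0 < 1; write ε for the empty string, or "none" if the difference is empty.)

The string 00 is accepted by M but not by N.
No shorter string lies in the difference, and 00 is the lexicographically first length-2 string in L(M) \ L(N).

00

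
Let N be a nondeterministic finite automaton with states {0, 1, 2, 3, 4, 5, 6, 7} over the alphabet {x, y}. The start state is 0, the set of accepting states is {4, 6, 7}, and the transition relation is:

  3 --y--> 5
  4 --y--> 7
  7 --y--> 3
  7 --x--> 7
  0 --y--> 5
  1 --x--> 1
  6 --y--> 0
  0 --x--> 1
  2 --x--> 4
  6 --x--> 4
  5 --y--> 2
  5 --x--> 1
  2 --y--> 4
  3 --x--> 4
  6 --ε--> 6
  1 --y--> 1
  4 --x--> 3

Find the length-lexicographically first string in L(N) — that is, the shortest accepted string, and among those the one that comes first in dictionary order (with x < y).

A breadth-first search from 0 reaches an accepting state first via the path 0 → 5 → 2 → 4 on input yyx.
No string of length < 3 is accepted (BFS exhausts all shorter strings without reaching an accepting state), and yyx is the lexicographically least accepting string of length 3.

yyx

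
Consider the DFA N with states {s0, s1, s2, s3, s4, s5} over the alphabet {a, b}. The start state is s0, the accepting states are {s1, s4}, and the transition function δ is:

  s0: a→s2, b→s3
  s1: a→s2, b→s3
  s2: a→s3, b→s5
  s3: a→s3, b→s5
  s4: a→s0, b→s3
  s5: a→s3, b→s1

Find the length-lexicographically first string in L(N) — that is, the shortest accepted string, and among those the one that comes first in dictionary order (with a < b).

abb

A breadth-first search from s0 reaches an accepting state first via the path s0 → s2 → s5 → s1 on input abb.
No string of length < 3 is accepted (BFS exhausts all shorter strings without reaching an accepting state), and abb is the lexicographically least accepting string of length 3.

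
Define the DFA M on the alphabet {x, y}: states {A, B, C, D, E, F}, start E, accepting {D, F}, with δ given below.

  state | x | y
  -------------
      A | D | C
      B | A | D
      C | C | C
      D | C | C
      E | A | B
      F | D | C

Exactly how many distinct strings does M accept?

The useful subgraph on states {A, B, D, E} is acyclic, so L(M) is finite; the longest accepting path visits 4 useful states, giving maximum string length 3.
Counting accepting paths from E by length: 2 of length 2, 1 of length 3. Total 3.

3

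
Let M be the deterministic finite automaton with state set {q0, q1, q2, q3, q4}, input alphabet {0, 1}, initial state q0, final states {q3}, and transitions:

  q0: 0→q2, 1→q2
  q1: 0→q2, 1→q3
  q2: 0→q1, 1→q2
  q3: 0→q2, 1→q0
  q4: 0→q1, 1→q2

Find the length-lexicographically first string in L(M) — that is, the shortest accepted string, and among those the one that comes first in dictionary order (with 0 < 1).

001

A breadth-first search from q0 reaches an accepting state first via the path q0 → q2 → q1 → q3 on input 001.
No string of length < 3 is accepted (BFS exhausts all shorter strings without reaching an accepting state), and 001 is the lexicographically least accepting string of length 3.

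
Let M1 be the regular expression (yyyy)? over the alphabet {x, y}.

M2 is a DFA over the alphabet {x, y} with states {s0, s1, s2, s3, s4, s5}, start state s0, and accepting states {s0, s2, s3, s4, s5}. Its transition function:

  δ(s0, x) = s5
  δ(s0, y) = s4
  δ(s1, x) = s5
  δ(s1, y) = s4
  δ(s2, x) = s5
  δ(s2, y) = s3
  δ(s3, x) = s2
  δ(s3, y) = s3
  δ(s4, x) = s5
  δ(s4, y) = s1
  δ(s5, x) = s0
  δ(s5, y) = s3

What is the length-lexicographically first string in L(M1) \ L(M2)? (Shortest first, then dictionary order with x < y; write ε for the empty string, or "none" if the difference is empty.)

The string yyyy is accepted by M1 but not by M2.
No shorter string lies in the difference, and yyyy is the lexicographically first length-4 string in L(M1) \ L(M2).

yyyy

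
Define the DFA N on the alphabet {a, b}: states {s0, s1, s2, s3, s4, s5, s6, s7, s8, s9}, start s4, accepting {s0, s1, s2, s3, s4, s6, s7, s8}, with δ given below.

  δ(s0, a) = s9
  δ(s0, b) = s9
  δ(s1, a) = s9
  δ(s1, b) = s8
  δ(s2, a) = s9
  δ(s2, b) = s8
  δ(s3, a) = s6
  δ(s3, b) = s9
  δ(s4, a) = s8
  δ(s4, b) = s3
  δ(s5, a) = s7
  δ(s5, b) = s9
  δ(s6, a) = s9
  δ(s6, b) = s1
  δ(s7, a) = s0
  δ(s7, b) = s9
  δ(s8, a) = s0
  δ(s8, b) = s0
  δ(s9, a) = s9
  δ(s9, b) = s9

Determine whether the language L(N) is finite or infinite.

The useful states (reachable from s4 and able to reach an accepting state) are {s0, s1, s3, s4, s6, s8}.
Restricted to these states the transition graph has no cycle, so every accepting path has bounded length and L is finite.

finite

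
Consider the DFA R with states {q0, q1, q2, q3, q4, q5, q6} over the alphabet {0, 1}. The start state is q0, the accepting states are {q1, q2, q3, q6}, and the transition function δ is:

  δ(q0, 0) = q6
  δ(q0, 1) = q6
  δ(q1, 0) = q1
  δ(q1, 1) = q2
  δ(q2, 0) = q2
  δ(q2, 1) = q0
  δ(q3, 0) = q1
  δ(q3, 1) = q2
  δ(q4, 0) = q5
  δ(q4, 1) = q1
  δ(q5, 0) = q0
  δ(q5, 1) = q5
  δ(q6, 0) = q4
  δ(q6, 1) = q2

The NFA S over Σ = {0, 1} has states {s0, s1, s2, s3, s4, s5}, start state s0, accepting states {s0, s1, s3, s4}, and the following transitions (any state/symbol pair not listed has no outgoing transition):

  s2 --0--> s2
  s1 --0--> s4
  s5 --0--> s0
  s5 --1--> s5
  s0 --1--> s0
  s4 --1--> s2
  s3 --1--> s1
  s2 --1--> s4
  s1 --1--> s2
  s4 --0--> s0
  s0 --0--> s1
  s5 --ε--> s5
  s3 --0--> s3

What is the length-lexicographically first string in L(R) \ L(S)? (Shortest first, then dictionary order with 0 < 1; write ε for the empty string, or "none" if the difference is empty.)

The string 01 is accepted by R but not by S.
No shorter string lies in the difference, and 01 is the lexicographically first length-2 string in L(R) \ L(S).

01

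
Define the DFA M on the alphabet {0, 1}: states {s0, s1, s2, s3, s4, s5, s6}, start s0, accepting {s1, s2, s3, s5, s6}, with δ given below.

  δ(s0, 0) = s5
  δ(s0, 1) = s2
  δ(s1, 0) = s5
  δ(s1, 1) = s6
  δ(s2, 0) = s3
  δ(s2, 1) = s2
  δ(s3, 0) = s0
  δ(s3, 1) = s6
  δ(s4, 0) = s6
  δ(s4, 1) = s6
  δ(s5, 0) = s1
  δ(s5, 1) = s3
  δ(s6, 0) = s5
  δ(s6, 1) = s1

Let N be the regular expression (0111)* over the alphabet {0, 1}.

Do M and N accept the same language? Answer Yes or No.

The string 0 is accepted by M but rejected by N.
So L(M) ≠ L(N).

No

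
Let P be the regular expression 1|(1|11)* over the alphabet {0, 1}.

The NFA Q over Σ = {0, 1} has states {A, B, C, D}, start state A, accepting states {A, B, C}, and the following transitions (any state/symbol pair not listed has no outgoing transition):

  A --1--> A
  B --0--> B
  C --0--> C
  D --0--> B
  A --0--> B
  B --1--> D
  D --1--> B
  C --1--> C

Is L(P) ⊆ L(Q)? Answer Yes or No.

Yes

Converting the expression P to a DFA (subset construction, then merging equivalent states) gives the minimal DFA with states {p0, p1}, start state p0, accepting states {p0} and transitions p0: 0→p1, 1→p0; p1: 0→p1, 1→p1.
Exploring the product automaton P × Q from the start pair (p0, A), following both machines on each input symbol, reaches 3 state pairs: (p0, A), (p1, B), (p1, D).
P accepts in {p0} and Q accepts in {A, B, C}. The reachable pairs whose P-component is accepting are (p0, A); in each of them the Q-component is accepting too, so the product for L(P) \ L(Q) (P-component accepting, Q-component rejecting) has no reachable accepting pair and the difference is empty.
Hence every string in L(P) is also in L(Q).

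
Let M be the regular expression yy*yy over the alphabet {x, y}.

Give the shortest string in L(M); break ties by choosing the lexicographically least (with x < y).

By inspection of the expression, no string of length less than 3 matches, and yyy is the lexicographically first match of length 3.

yyy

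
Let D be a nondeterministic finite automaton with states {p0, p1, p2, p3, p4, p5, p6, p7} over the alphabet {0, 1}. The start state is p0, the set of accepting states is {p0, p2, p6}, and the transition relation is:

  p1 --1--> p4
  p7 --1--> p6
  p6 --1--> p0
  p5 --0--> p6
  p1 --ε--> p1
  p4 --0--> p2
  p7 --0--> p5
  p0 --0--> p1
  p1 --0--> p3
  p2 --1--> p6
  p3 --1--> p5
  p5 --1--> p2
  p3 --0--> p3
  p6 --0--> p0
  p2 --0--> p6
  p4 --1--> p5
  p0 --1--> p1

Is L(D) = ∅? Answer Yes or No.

No

The empty string ε is accepted: the run p0 ends in the accepting state p0.
Since at least one string is accepted, L(D) is not empty.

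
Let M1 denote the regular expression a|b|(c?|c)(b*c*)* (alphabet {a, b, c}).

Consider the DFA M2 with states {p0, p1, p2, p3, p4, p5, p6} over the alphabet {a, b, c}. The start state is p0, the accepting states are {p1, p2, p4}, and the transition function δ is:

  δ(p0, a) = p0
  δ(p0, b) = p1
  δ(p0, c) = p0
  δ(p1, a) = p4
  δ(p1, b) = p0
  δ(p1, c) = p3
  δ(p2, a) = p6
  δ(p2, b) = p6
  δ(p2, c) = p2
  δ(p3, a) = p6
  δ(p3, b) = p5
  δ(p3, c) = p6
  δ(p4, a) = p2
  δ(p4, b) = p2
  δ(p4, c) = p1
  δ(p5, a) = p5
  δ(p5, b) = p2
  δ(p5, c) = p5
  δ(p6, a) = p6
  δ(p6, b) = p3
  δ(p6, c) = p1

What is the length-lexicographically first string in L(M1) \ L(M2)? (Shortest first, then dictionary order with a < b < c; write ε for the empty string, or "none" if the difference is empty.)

ε

The empty string ε is accepted by M1 but not by M2.
Since ε is the unique shortest string, it is the required witness.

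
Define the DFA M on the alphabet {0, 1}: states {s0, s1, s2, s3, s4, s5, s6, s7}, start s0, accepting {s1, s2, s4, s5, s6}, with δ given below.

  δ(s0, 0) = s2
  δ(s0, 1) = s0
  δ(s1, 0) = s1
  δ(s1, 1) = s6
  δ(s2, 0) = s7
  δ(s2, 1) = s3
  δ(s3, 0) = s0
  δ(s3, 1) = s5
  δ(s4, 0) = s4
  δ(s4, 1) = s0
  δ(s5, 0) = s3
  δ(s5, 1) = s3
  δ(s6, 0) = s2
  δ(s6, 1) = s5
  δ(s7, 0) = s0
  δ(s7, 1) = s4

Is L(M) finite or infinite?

State s0 is reachable from the start and can reach an accepting state, and it lies on the cycle s0 → s0.
Traversing that cycle any number of times yields accepted strings of unbounded length, so the language is infinite.

infinite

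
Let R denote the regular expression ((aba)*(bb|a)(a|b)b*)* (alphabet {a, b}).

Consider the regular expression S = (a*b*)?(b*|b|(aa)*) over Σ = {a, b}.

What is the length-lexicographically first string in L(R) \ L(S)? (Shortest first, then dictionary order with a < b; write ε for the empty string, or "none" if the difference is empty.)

The string bba is accepted by R but not by S.
No shorter string lies in the difference, and bba is the lexicographically first length-3 string in L(R) \ L(S).

bba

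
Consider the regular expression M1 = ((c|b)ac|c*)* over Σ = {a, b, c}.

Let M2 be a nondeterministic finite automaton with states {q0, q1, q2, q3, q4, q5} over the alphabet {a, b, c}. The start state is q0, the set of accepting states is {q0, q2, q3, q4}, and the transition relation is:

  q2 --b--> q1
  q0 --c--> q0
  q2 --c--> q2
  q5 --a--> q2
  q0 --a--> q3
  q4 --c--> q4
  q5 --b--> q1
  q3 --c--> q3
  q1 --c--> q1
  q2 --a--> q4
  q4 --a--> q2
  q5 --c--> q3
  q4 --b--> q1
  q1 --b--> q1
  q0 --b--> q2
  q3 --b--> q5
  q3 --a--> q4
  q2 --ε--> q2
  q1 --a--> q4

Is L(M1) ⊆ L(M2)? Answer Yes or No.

Converting the expression M1 to a DFA (subset construction, then merging equivalent states) gives the minimal DFA with states {r0, r1, r2, r3, r4}, start state r0, accepting states {r0, r3} and transitions r0: a→r1, b→r2, c→r3; r1: a→r1, b→r1, c→r1; r2: a→r4, b→r1, c→r1; r3: a→r4, b→r2, c→r3; r4: a→r1, b→r1, c→r0.
Exploring the product automaton M1 × M2 from the start pair (r0, q0), following both machines on each input symbol, reaches 19 state pairs: (r0, q0), (r1, q3), (r2, q2), (r3, q0), (r1, q4), (r1, q5), (r4, q4), (r1, q1), (r1, q2), (r4, q3), (r0, q4), (r0, q3), (r2, q1), (r3, q4), (r2, q5), (r3, q3), (r4, q2), (r0, q2), (r3, q2).
M1 accepts in {r0, r3} and M2 accepts in {q0, q2, q3, q4}. The reachable pairs whose M1-component is accepting are (r0, q0), (r3, q0), (r0, q4), (r0, q3), (r3, q4), (r3, q3), (r0, q2), (r3, q2); in each of them the M2-component is accepting too, so the product for L(M1) \ L(M2) (M1-component accepting, M2-component rejecting) has no reachable accepting pair and the difference is empty.
Hence every string in L(M1) is also in L(M2).

Yes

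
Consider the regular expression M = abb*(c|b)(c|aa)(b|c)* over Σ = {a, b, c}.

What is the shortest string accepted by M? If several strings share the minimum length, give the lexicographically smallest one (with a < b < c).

By inspection of the expression, no string of length less than 4 matches, and abbc is the lexicographically first match of length 4.

abbc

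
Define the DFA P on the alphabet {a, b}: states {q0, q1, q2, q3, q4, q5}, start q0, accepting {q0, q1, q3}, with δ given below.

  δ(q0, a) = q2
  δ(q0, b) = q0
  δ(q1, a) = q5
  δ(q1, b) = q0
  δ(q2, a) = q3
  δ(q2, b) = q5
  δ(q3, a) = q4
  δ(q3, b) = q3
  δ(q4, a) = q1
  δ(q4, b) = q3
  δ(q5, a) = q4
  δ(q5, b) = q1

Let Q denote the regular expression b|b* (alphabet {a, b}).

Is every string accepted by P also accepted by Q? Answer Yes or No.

The string aa is in L(P) but not in L(Q).
So L(P) ⊄ L(Q).

No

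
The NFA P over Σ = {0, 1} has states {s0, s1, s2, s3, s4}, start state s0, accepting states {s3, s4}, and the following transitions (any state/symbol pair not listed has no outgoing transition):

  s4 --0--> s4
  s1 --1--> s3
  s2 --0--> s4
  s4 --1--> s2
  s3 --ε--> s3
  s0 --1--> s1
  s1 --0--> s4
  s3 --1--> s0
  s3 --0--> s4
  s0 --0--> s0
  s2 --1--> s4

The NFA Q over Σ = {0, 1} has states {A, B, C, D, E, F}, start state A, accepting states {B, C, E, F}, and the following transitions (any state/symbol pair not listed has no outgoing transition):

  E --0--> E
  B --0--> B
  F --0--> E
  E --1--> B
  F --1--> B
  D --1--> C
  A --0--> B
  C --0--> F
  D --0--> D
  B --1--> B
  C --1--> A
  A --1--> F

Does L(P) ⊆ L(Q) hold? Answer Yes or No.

Exploring the product automaton P × Q from the start pair (s0, A), following both machines on each input symbol, reaches 8 state pairs: (s0, A), (s0, B), (s1, F), (s1, B), (s4, E), (s3, B), (s4, B), (s2, B).
P accepts in {s3, s4} and Q accepts in {B, C, E, F}. The reachable pairs whose P-component is accepting are (s4, E), (s3, B), (s4, B); in each of them the Q-component is accepting too, so the product for L(P) \ L(Q) (P-component accepting, Q-component rejecting) has no reachable accepting pair and the difference is empty.
Hence every string in L(P) is also in L(Q).

Yes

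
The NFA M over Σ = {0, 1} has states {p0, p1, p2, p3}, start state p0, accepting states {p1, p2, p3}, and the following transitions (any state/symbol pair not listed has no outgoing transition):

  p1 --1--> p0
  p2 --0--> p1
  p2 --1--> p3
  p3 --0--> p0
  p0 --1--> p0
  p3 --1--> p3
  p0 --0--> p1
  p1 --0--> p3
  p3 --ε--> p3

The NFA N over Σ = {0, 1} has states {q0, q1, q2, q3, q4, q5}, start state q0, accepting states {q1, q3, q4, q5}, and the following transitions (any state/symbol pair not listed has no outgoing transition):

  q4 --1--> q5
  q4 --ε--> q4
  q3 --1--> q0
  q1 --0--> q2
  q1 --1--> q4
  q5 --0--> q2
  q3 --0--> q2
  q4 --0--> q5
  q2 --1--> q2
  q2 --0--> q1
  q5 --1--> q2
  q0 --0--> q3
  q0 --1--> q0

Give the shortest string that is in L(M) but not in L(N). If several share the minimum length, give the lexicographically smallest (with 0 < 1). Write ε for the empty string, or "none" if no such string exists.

The string 00 is accepted by M but not by N.
No shorter string lies in the difference, and 00 is the lexicographically first length-2 string in L(M) \ L(N).

00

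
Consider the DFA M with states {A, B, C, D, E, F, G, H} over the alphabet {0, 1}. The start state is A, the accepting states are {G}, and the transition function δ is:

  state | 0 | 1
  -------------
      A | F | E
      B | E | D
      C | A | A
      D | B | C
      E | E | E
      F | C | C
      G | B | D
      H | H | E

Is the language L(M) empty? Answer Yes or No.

The states reachable from the start state are {A, C, E, F}.
None of the accepting states {G} is reachable, so no string is accepted and L(M) = ∅.

Yes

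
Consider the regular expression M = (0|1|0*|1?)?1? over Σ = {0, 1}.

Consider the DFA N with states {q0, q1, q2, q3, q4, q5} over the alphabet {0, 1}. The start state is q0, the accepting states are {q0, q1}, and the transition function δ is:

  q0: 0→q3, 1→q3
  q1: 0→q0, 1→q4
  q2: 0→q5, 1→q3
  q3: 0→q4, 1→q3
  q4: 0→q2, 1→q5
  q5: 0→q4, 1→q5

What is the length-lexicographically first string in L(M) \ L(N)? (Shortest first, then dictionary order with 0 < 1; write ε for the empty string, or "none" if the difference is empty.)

The string 0 is accepted by M but not by N.
No shorter string lies in the difference, and 0 is the lexicographically first length-1 string in L(M) \ L(N).

0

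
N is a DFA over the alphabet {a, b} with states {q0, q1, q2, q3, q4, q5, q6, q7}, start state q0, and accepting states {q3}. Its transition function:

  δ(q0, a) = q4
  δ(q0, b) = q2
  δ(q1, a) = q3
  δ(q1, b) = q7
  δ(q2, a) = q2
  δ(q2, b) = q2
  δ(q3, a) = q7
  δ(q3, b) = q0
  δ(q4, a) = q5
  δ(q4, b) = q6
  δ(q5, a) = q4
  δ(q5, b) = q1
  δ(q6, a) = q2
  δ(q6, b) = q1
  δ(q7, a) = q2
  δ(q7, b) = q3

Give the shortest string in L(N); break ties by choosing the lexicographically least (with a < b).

aaba

A breadth-first search from q0 reaches an accepting state first via the path q0 → q4 → q5 → q1 → q3 on input aaba.
No string of length < 4 is accepted (BFS exhausts all shorter strings without reaching an accepting state), and aaba is the lexicographically least accepting string of length 4.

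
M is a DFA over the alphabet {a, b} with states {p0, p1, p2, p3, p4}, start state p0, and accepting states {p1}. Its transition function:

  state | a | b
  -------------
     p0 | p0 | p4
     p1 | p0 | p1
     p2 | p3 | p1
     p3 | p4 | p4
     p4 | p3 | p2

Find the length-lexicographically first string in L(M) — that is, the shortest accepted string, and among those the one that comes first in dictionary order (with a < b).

A breadth-first search from p0 reaches an accepting state first via the path p0 → p4 → p2 → p1 on input bbb.
No string of length < 3 is accepted (BFS exhausts all shorter strings without reaching an accepting state), and bbb is the lexicographically least accepting string of length 3.

bbb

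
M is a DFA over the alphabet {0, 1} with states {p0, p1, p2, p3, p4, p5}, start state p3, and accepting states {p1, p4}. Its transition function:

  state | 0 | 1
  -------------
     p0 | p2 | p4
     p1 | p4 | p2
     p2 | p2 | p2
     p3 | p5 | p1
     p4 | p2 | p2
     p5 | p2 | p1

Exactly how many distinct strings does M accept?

4

The useful subgraph on states {p1, p3, p4, p5} is acyclic, so L(M) is finite; the longest accepting path visits 4 useful states, giving maximum string length 3.
Counting accepting paths from p3 by length: 1 of length 1, 2 of length 2, 1 of length 3. Total 4.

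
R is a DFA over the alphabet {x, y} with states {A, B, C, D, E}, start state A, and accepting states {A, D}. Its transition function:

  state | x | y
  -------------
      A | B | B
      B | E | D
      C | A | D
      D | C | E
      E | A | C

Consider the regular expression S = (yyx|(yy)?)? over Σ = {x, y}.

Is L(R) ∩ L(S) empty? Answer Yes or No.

The empty string ε is accepted by both R and S.
Hence L(R) ∩ L(S) ≠ ∅.

No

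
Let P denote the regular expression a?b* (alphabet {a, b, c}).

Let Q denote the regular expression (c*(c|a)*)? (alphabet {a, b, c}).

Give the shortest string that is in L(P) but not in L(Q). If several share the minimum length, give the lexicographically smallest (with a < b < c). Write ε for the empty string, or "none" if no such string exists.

The string b is accepted by P but not by Q.
No shorter string lies in the difference, and b is the lexicographically first length-1 string in L(P) \ L(Q).

b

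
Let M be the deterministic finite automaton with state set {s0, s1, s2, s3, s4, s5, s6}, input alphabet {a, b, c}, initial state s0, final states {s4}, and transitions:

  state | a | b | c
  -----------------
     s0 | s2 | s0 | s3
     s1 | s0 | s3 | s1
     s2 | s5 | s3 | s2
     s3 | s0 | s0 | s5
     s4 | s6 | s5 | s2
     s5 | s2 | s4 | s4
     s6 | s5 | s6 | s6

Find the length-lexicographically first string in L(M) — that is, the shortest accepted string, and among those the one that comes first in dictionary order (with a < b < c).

A breadth-first search from s0 reaches an accepting state first via the path s0 → s2 → s5 → s4 on input aab.
No string of length < 3 is accepted (BFS exhausts all shorter strings without reaching an accepting state), and aab is the lexicographically least accepting string of length 3.

aab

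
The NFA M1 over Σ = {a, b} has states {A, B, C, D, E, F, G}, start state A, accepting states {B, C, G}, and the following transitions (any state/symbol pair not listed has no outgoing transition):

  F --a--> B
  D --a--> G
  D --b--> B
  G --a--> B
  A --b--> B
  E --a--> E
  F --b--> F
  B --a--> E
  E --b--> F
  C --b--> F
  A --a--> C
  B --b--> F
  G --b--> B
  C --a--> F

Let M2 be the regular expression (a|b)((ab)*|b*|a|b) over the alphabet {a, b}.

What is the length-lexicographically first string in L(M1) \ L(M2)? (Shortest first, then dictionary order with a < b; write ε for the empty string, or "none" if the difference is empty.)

The string aaa is accepted by M1 but not by M2.
No shorter string lies in the difference, and aaa is the lexicographically first length-3 string in L(M1) \ L(M2).

aaa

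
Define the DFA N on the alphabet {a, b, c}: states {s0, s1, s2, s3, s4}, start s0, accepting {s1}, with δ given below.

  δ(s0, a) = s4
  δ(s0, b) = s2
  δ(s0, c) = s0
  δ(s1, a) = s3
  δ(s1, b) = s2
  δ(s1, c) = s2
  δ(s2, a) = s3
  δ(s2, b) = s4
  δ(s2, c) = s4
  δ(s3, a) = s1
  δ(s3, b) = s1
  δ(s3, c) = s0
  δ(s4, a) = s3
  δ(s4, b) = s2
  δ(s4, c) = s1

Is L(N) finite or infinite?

State s0 is reachable from the start and can reach an accepting state, and it lies on the cycle s0 → s0.
Traversing that cycle any number of times yields accepted strings of unbounded length, so the language is infinite.

infinite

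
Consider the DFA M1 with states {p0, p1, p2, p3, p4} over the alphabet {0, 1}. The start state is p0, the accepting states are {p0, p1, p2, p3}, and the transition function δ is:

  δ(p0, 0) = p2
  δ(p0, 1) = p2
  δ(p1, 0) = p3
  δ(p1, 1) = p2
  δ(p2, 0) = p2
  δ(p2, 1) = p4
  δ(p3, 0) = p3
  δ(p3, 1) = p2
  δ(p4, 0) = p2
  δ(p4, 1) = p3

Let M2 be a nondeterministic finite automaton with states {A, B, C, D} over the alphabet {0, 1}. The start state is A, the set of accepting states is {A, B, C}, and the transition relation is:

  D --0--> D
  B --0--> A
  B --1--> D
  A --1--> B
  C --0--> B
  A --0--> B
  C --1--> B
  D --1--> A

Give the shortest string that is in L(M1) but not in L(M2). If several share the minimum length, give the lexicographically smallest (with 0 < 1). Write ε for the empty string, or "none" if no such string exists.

010

The string 010 is accepted by M1 but not by M2.
No shorter string lies in the difference, and 010 is the lexicographically first length-3 string in L(M1) \ L(M2).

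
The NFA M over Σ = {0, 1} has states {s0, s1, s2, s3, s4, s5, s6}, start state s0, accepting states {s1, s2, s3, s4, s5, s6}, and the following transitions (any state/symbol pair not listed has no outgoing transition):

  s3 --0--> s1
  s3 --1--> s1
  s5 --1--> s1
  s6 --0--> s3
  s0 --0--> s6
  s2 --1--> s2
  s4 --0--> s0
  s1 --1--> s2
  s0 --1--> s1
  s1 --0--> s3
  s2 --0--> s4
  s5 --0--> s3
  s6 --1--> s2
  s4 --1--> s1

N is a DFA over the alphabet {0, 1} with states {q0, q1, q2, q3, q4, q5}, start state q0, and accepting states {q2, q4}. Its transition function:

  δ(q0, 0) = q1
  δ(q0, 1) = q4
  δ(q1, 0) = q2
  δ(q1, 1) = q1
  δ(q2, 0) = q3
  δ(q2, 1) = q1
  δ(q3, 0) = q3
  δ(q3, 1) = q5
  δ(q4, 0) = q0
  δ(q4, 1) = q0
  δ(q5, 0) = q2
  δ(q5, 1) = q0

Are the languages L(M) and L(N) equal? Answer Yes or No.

No

The string 0 is accepted by M but rejected by N.
So L(M) ≠ L(N).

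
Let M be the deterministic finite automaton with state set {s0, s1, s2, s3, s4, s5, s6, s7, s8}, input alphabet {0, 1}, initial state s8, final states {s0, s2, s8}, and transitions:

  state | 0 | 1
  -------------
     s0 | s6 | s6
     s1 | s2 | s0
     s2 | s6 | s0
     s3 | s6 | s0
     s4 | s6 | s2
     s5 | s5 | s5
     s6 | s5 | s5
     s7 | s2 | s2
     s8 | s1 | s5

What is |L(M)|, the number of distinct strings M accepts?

4

The useful subgraph on states {s0, s1, s2, s8} is acyclic, so L(M) is finite; the longest accepting path visits 4 useful states, giving maximum string length 3.
Counting accepting paths from s8 by length: 1 of length 0, 2 of length 2, 1 of length 3. Total 4.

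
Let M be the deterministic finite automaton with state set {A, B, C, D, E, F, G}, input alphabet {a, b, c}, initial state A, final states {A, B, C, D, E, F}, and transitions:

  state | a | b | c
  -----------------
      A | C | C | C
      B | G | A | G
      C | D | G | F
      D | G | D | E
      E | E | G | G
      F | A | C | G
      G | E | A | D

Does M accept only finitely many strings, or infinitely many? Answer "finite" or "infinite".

infinite

State D is reachable from the start and can reach an accepting state, and it lies on the cycle D → D.
Traversing that cycle any number of times yields accepted strings of unbounded length, so the language is infinite.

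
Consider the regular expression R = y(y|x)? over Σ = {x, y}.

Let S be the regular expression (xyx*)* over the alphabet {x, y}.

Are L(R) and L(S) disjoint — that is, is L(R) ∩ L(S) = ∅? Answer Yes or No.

Yes

Converting the expression R to a DFA (subset construction, then merging equivalent states) gives the minimal DFA with states {r0, r1, r2, r3}, start state r0, accepting states {r2, r3} and transitions r0: x→r1, y→r2; r1: x→r1, y→r1; r2: x→r3, y→r3; r3: x→r1, y→r1.
Converting the expression S to a DFA (subset construction, then merging equivalent states) gives the minimal DFA with states {s0, s1, s2, s3, s4}, start state s0, accepting states {s0, s3, s4} and transitions s0: x→s1, y→s2; s1: x→s2, y→s3; s2: x→s2, y→s2; s3: x→s4, y→s2; s4: x→s4, y→s3.
Exploring the product automaton R × S from the start pair (r0, s0), following both machines on each input symbol, reaches 7 state pairs: (r0, s0), (r1, s1), (r2, s2), (r1, s2), (r1, s3), (r3, s2), (r1, s4).
R accepts in {r2, r3} and S accepts in {s0, s3, s4}; no reachable pair has both components accepting, so no string drives both machines to acceptance simultaneously and L(R) ∩ L(S) = ∅.
So no string is accepted by both, and the intersection is empty.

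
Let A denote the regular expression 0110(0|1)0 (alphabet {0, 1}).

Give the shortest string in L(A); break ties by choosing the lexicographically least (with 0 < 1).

011000

By inspection of the expression, no string of length less than 6 matches, and 011000 is the lexicographically first match of length 6.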